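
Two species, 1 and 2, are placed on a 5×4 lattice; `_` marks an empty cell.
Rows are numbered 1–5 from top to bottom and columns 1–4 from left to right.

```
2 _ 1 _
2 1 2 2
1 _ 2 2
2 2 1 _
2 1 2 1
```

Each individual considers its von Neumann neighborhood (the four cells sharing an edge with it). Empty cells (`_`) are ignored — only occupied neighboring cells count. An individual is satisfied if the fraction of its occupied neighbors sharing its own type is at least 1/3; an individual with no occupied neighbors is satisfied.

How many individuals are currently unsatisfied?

(1,1)2 1/1 satisfied
(1,3)1 0/1 not
(2,1)2 1/3 satisfied
(2,2)1 0/2 not
(2,3)2 2/4 satisfied
(2,4)2 2/2 satisfied
(3,1)1 0/2 not
(3,3)2 2/3 satisfied
(3,4)2 2/2 satisfied
(4,1)2 2/3 satisfied
(4,2)2 1/3 satisfied
(4,3)1 0/3 not
(5,1)2 1/2 satisfied
(5,2)1 0/3 not
(5,3)2 0/3 not
(5,4)1 0/1 not
Unsatisfied: (1,3), (2,2), (3,1), (4,3), (5,2), (5,3), (5,4) — 7 in total.

7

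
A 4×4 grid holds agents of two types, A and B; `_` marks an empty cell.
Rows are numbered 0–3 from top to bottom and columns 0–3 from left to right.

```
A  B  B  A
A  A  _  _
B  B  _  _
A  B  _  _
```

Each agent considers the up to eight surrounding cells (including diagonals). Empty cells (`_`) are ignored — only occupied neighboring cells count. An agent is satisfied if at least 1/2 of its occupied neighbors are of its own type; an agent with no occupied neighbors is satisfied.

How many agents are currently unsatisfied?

8

(0,0)A 2/3 ✓
(0,1)B 1/4 ✗
(0,2)B 1/3 ✗
(0,3)A 0/1 ✗
(1,0)A 2/5 ✗
(1,1)A 2/6 ✗
(2,0)B 2/5 ✗
(2,1)B 2/5 ✗
(3,0)A 0/3 ✗
(3,1)B 2/3 ✓
Unsatisfied: (0,1), (0,2), (0,3), (1,0), (1,1), (2,0), (2,1), (3,0) — 8 in total.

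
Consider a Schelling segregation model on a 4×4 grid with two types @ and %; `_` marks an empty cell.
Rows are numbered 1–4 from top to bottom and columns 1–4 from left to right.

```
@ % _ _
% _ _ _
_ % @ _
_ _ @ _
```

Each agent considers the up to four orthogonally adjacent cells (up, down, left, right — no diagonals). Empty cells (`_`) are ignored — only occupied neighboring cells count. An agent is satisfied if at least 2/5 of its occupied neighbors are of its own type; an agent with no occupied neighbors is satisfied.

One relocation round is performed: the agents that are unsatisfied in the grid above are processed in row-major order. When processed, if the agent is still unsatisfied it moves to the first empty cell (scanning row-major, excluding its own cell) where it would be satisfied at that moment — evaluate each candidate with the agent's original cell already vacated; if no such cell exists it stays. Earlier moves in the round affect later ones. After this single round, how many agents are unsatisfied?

0

Initially unsatisfied (in order): (1,1), (1,2), (2,1), (3,2).
  (1,1) → (1,4).
  (1,2): now satisfied by earlier moves; stays.
  (2,1): now satisfied by earlier moves; stays.
  (3,2) → (1,1).
Resulting grid:
% % _ @
% _ _ _
_ _ @ _
_ _ @ _
All satisfied now.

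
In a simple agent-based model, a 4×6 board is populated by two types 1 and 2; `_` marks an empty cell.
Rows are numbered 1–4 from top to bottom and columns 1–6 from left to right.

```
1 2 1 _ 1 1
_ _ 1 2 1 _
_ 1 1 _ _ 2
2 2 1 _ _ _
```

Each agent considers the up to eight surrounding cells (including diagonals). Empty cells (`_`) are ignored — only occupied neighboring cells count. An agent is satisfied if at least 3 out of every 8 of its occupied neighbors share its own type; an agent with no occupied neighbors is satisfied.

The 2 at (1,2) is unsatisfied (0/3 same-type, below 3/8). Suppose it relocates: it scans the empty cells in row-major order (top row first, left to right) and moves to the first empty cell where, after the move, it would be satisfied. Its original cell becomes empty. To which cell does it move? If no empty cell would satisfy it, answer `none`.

(3,1)

Vacating (1,2). Empty cells in order:
  (1,4): 1/5 same-type → still unsatisfied.
  (2,1): 0/2 same-type → still unsatisfied.
  (2,2): 0/5 same-type → still unsatisfied.
  (2,6): 1/4 same-type → still unsatisfied.
  (3,1): 2/3 same-type → satisfied — stop here.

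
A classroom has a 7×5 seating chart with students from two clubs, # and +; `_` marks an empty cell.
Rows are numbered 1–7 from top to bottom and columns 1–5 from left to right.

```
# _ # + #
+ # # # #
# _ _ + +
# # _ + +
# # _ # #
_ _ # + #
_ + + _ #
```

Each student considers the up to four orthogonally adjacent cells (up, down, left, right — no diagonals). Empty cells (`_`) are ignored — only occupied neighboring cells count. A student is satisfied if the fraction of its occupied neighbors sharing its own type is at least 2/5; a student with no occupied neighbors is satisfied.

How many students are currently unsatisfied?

(1,1)# 0/1 unhappy
(1,3)# 1/2 ok
(1,4)+ 0/3 unhappy
(1,5)# 1/2 ok
(2,1)+ 0/3 unhappy
(2,2)# 1/2 ok
(2,3)# 3/3 ok
(2,4)# 2/4 ok
(2,5)# 2/3 ok
(3,1)# 1/2 ok
(3,4)+ 2/3 ok
(3,5)+ 2/3 ok
(4,1)# 3/3 ok
(4,2)# 2/2 ok
(4,4)+ 2/3 ok
(4,5)+ 2/3 ok
(5,1)# 2/2 ok
(5,2)# 2/2 ok
(5,4)# 1/3 unhappy
(5,5)# 2/3 ok
(6,3)# 0/2 unhappy
(6,4)+ 0/3 unhappy
(6,5)# 2/3 ok
(7,2)+ 1/1 ok
(7,3)+ 1/2 ok
(7,5)# 1/1 ok
Unsatisfied: (1,1), (1,4), (2,1), (5,4), (6,3), (6,4) — 6 in total.

6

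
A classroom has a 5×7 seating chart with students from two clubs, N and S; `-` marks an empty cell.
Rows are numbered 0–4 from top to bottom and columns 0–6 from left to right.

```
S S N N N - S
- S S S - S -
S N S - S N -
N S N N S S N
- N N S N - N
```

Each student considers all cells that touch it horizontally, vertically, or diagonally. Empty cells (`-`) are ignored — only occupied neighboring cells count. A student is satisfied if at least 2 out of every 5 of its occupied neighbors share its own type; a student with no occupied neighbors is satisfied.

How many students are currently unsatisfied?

8

(0,0)S 2/2 ok
(0,1)S 3/4 ok
(0,2)N 1/5 unhappy
(0,3)N 2/4 ok
(0,4)N 1/3 unhappy
(0,6)S 1/1 ok
(1,1)S 5/7 ok
(1,2)S 4/7 ok
(1,3)S 3/6 ok
(1,5)S 2/4 ok
(2,0)S 2/4 ok
(2,1)N 2/7 unhappy
(2,2)S 4/7 ok
(2,4)S 4/6 ok
(2,5)N 1/5 unhappy
(3,0)N 2/4 ok
(3,1)S 2/7 unhappy
(3,2)N 4/7 ok
(3,3)N 3/7 ok
(3,4)S 3/6 ok
(3,5)S 2/6 unhappy
(3,6)N 2/3 ok
(4,1)N 3/4 ok
(4,2)N 3/5 ok
(4,3)S 1/5 unhappy
(4,4)N 1/4 unhappy
(4,6)N 1/2 ok
Unsatisfied: (0,2), (0,4), (2,1), (2,5), (3,1), (3,5), (4,3), (4,4) — 8 in total.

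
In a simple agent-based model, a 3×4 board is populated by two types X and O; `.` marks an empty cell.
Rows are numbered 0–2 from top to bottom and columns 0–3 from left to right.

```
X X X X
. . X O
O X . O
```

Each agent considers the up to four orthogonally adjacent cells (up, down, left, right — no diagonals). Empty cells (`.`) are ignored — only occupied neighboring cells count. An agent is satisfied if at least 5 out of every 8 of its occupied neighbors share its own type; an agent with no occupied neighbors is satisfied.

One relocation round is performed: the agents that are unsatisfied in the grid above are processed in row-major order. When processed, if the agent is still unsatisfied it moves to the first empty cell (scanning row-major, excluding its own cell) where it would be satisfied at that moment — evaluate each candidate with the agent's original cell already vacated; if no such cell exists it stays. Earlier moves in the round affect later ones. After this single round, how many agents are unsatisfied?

2

Initially unsatisfied (in order): (0,3), (1,2), (1,3), (2,0), (2,1).
  (0,3) → (1,1).
  (1,2): now satisfied by earlier moves; stays.
  (1,3): no empty cell satisfies it; stays.
  (2,0): no empty cell satisfies it; stays.
  (2,1) → (1,0).
Resulting grid:
X X X .
X X X O
O . . O
Unsatisfied now: (1,3), (2,0).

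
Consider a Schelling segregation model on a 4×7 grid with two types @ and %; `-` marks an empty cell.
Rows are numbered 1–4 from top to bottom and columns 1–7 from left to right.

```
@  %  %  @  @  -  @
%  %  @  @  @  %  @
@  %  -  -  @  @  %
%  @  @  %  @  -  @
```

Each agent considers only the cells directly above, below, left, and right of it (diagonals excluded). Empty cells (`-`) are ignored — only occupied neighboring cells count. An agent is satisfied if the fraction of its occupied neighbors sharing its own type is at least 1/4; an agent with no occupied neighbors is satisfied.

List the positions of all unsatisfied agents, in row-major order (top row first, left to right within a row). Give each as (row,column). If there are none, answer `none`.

(1,1)@ 0/2 ✗
(1,2)% 2/3 ✓
(1,3)% 1/3 ✓
(1,4)@ 2/3 ✓
(1,5)@ 2/2 ✓
(1,7)@ 1/1 ✓
(2,1)% 1/3 ✓
(2,2)% 3/4 ✓
(2,3)@ 1/3 ✓
(2,4)@ 3/3 ✓
(2,5)@ 3/4 ✓
(2,6)% 0/3 ✗
(2,7)@ 1/3 ✓
(3,1)@ 0/3 ✗
(3,2)% 1/3 ✓
(3,5)@ 3/3 ✓
(3,6)@ 1/3 ✓
(3,7)% 0/3 ✗
(4,1)% 0/2 ✗
(4,2)@ 1/3 ✓
(4,3)@ 1/2 ✓
(4,4)% 0/2 ✗
(4,5)@ 1/2 ✓
(4,7)@ 0/1 ✗

(1,1), (2,6), (3,1), (3,7), (4,1), (4,4), (4,7)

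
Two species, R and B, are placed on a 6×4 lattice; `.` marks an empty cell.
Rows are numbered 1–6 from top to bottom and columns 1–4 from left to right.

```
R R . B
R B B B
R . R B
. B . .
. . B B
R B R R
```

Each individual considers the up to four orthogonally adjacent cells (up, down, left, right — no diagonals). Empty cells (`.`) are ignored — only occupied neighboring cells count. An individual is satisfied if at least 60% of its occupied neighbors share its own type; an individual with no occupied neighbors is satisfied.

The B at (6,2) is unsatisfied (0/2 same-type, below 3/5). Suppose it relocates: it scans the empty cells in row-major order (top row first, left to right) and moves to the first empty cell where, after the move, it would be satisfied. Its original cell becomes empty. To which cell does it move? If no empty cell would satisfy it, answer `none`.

(1,3)

Vacating (6,2). Empty cells in order:
  (1,3): 2/3 same-type → satisfied — stop here.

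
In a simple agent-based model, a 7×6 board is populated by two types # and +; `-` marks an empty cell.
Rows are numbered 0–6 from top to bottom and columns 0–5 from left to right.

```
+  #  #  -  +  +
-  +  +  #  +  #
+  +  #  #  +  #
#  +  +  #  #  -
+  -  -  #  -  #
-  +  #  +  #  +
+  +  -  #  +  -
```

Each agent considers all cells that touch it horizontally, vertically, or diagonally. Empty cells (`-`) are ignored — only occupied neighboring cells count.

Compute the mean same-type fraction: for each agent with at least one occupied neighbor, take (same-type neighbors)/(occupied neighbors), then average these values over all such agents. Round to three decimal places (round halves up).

0.505

Row 0: (0,0)+ 1/2 · (0,1)# 1/4 · (0,2)# 2/4 · (0,4)+ 2/4 · (0,5)+ 2/3
Row 1: (1,1)+ 4/7 · (1,2)+ 2/7 · (1,3)# 3/7 · (1,4)+ 3/7 · (1,5)# 1/5
Row 2: (2,0)+ 3/4 · (2,1)+ 5/7 · (2,2)# 3/8 · (2,3)# 4/8 · (2,4)+ 1/7 · (2,5)# 2/4
Row 3: (3,0)# 0/4 · (3,1)+ 4/6 · (3,2)+ 2/6 · (3,3)# 4/6 · (3,4)# 5/6
Row 4: (4,0)+ 2/3 · (4,3)# 4/6 · (4,5)# 2/3
Row 5: (5,1)+ 3/4 · (5,2)# 2/5 · (5,3)+ 1/5 · (5,4)# 3/6 · (5,5)+ 1/3
Row 6: (6,0)+ 2/2 · (6,1)+ 2/3 · (6,3)# 2/4 · (6,4)+ 2/4
Sum over 33 agents: 1/2 + 1/4 + 2/4 + 2/4 + 2/3 + 4/7 + 2/7 + 3/7 + 3/7 + 1/5 + 3/4 + 5/7 + 3/8 + 4/8 + 1/7 + 2/4 + 0/4 + 4/6 + 2/6 + 4/6 + 5/6 + 2/3 + 4/6 + 2/3 + 3/4 + 2/5 + 1/5 + 3/6 + 1/3 + 2/2 + 2/3 + 2/4 + 2/4 = 13997/840; mean = 13997/840 ÷ 33 = 13997/27720 = 0.504942… → 0.505.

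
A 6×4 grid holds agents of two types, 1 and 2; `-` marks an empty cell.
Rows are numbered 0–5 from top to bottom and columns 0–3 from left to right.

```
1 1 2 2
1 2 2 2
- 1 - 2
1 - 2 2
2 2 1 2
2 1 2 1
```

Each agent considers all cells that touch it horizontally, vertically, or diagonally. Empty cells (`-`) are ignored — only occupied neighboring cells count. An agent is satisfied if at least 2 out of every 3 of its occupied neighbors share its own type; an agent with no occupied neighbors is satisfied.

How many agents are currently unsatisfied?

Row 0: (0,0)1 2/3 ok · (0,1)1 2/5 unhappy · (0,2)2 4/5 ok · (0,3)2 3/3 ok
Row 1: (1,0)1 3/4 ok · (1,1)2 2/6 unhappy · (1,2)2 5/7 ok · (1,3)2 4/4 ok
Row 2: (2,1)1 2/5 unhappy · (2,3)2 4/4 ok
Row 3: (3,0)1 1/3 unhappy · (3,2)2 4/6 ok · (3,3)2 3/4 ok
Row 4: (4,0)2 2/4 unhappy · (4,1)2 4/7 unhappy · (4,2)1 2/7 unhappy · (4,3)2 3/5 unhappy
Row 5: (5,0)2 2/3 ok · (5,1)1 1/5 unhappy · (5,2)2 2/5 unhappy · (5,3)1 1/3 unhappy
Unsatisfied: (0,1), (1,1), (2,1), (3,0), (4,0), (4,1), (4,2), (4,3), (5,1), (5,2), (5,3) — 11 in total.

11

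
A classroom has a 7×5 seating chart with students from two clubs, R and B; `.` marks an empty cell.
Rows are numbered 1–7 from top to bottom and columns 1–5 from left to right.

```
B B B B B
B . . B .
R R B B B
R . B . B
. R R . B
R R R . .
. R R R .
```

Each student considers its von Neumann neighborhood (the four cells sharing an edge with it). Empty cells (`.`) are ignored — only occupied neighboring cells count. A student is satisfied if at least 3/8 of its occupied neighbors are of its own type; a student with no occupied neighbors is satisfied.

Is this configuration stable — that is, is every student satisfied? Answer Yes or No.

(1,1)B 2/2 satisfied
(1,2)B 2/2 satisfied
(1,3)B 2/2 satisfied
(1,4)B 3/3 satisfied
(1,5)B 1/1 satisfied
(2,1)B 1/2 satisfied
(2,4)B 2/2 satisfied
(3,1)R 2/3 satisfied
(3,2)R 1/2 satisfied
(3,3)B 2/3 satisfied
(3,4)B 3/3 satisfied
(3,5)B 2/2 satisfied
(4,1)R 1/1 satisfied
(4,3)B 1/2 satisfied
(4,5)B 2/2 satisfied
(5,2)R 2/2 satisfied
(5,3)R 2/3 satisfied
(5,5)B 1/1 satisfied
(6,1)R 1/1 satisfied
(6,2)R 4/4 satisfied
(6,3)R 3/3 satisfied
(7,2)R 2/2 satisfied
(7,3)R 3/3 satisfied
(7,4)R 1/1 satisfied
All meet the threshold, so the configuration is stable.

Yes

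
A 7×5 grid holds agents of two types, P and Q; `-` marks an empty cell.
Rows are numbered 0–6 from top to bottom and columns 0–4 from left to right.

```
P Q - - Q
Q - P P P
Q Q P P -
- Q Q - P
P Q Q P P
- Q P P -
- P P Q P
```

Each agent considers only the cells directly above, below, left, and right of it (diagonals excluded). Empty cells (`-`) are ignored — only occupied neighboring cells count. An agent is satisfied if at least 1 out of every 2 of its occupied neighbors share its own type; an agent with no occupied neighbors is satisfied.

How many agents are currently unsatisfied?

7

(0,0)P 0/2 unhappy
(0,1)Q 0/1 unhappy
(0,4)Q 0/1 unhappy
(1,0)Q 1/2 ok
(1,2)P 2/2 ok
(1,3)P 3/3 ok
(1,4)P 1/2 ok
(2,0)Q 2/2 ok
(2,1)Q 2/3 ok
(2,2)P 2/4 ok
(2,3)P 2/2 ok
(3,1)Q 3/3 ok
(3,2)Q 2/3 ok
(3,4)P 1/1 ok
(4,0)P 0/1 unhappy
(4,1)Q 3/4 ok
(4,2)Q 2/4 ok
(4,3)P 2/3 ok
(4,4)P 2/2 ok
(5,1)Q 1/3 unhappy
(5,2)P 2/4 ok
(5,3)P 2/3 ok
(6,1)P 1/2 ok
(6,2)P 2/3 ok
(6,3)Q 0/3 unhappy
(6,4)P 0/1 unhappy
Unsatisfied: (0,0), (0,1), (0,4), (4,0), (5,1), (6,3), (6,4) — 7 in total.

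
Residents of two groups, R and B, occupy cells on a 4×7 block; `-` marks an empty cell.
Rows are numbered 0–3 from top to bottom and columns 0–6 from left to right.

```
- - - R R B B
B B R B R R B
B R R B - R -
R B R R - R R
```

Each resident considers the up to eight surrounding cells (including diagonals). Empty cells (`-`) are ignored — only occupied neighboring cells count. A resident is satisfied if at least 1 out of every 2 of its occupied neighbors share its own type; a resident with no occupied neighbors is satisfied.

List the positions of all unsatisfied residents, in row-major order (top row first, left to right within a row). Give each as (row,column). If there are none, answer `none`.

(0,5), (1,1), (1,3), (2,3), (3,0), (3,1)

(0,3)R 3/4 ok
(0,4)R 3/5 ok
(0,5)B 2/5 unhappy
(0,6)B 2/3 ok
(1,0)B 2/3 ok
(1,1)B 2/5 unhappy
(1,2)R 3/6 ok
(1,3)B 1/6 unhappy
(1,4)R 4/7 ok
(1,5)R 3/6 ok
(1,6)B 2/4 ok
(2,0)B 3/5 ok
(2,1)R 4/8 ok
(2,2)R 4/8 ok
(2,3)B 1/6 unhappy
(2,5)R 4/5 ok
(3,0)R 1/3 unhappy
(3,1)B 1/5 unhappy
(3,2)R 3/5 ok
(3,3)R 2/3 ok
(3,5)R 2/2 ok
(3,6)R 2/2 ok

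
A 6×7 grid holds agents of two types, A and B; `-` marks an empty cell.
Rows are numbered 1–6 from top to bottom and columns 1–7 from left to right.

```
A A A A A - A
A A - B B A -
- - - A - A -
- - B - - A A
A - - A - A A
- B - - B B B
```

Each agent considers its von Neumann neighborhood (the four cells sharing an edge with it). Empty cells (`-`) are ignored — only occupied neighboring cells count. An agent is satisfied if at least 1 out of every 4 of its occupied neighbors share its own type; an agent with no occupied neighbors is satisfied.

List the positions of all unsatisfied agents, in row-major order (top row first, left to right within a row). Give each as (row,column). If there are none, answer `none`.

Row 1: (1,1)A 2/2 ok · (1,2)A 3/3 ok · (1,3)A 2/2 ok · (1,4)A 2/3 ok · (1,5)A 1/2 ok · (1,7)A 0/0 ok
Row 2: (2,1)A 2/2 ok · (2,2)A 2/2 ok · (2,4)B 1/3 ok · (2,5)B 1/3 ok · (2,6)A 1/2 ok
Row 3: (3,4)A 0/1 unhappy · (3,6)A 2/2 ok
Row 4: (4,3)B 0/0 ok · (4,6)A 3/3 ok · (4,7)A 2/2 ok
Row 5: (5,1)A 0/0 ok · (5,4)A 0/0 ok · (5,6)A 2/3 ok · (5,7)A 2/3 ok
Row 6: (6,2)B 0/0 ok · (6,5)B 1/1 ok · (6,6)B 2/3 ok · (6,7)B 1/2 ok

(3,4)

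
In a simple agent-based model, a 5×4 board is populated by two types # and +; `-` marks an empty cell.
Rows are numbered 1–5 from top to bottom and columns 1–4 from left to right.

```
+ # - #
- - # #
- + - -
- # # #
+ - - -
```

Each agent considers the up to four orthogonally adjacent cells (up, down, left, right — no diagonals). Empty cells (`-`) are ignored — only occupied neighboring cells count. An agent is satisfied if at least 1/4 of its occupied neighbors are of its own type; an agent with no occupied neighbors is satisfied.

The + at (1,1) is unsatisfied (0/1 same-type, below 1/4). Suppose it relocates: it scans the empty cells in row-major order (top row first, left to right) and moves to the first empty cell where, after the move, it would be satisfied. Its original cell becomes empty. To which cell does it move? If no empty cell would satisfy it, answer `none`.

(2,1)

Vacating (1,1). Empty cells in order:
  (1,3): 0/3 same-type → still unsatisfied.
  (2,1): 0/0 same-type → satisfied — stop here.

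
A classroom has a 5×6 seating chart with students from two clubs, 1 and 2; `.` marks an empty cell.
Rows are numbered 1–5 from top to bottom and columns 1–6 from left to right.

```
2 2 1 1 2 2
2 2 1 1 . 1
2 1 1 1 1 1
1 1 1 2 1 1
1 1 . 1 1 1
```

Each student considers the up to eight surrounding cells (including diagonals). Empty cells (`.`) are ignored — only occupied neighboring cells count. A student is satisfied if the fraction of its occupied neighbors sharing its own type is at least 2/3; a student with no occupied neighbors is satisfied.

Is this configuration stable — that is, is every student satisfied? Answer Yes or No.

Row 1: (1,1)2 3/3 satisfied · (1,2)2 3/5 not · (1,3)1 3/5 not · (1,4)1 3/4 satisfied · (1,5)2 1/4 not · (1,6)2 1/2 not
Row 2: (2,1)2 4/5 satisfied · (2,2)2 4/8 not · (2,3)1 6/8 satisfied · (2,4)1 6/7 satisfied · (2,6)1 2/4 not
Row 3: (3,1)2 2/5 not · (3,2)1 5/8 not · (3,3)1 6/8 satisfied · (3,4)1 6/7 satisfied · (3,5)1 6/7 satisfied · (3,6)1 4/4 satisfied
Row 4: (4,1)1 4/5 satisfied · (4,2)1 6/7 satisfied · (4,3)1 6/7 satisfied · (4,4)2 0/7 not · (4,5)1 7/8 satisfied · (4,6)1 5/5 satisfied
Row 5: (5,1)1 3/3 satisfied · (5,2)1 4/4 satisfied · (5,4)1 3/4 satisfied · (5,5)1 4/5 satisfied · (5,6)1 3/3 satisfied
For instance (1,2) has only 3/5 same-type neighbors, below 2/3.

No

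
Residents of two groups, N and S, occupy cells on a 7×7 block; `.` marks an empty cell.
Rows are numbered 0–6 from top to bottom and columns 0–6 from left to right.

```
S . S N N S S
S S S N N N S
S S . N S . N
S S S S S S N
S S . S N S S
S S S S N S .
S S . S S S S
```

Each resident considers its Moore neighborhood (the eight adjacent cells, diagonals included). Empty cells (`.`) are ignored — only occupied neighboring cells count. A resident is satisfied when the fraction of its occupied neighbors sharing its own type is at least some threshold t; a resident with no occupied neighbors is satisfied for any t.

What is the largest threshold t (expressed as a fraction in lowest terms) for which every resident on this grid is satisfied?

1/8

(0,0)S 2/2
(0,2)S 2/4
(0,3)N 3/5
(0,4)N 4/5
(0,5)S 2/5
(0,6)S 2/3
(1,0)S 4/4
(1,1)S 6/6
(1,2)S 3/6
(1,3)N 4/7
(1,4)N 5/7
(1,5)N 3/7
(1,6)S 2/4
(2,0)S 5/5
(2,1)S 7/7
(2,3)N 2/7
(2,4)S 3/7
(2,6)N 2/4
(3,0)S 5/5
(3,1)S 6/6
(3,2)S 5/6
(3,3)S 4/6
(3,4)S 5/7
(3,5)S 4/7
(3,6)N 1/4
(4,0)S 5/5
(4,1)S 7/7
(4,3)S 5/7
(4,4)N 1/8
(4,5)S 4/7
(4,6)S 3/4
(5,0)S 5/5
(5,1)S 6/6
(5,2)S 6/6
(5,3)S 4/6
(5,4)N 1/8
(5,5)S 5/7
(6,0)S 3/3
(6,1)S 4/4
(6,3)S 3/4
(6,4)S 4/5
(6,5)S 3/4
(6,6)S 2/2
The smallest same-type fraction is 1/8 at (4,4), which reduces to 1/8. Any threshold above that leaves this resident unsatisfied.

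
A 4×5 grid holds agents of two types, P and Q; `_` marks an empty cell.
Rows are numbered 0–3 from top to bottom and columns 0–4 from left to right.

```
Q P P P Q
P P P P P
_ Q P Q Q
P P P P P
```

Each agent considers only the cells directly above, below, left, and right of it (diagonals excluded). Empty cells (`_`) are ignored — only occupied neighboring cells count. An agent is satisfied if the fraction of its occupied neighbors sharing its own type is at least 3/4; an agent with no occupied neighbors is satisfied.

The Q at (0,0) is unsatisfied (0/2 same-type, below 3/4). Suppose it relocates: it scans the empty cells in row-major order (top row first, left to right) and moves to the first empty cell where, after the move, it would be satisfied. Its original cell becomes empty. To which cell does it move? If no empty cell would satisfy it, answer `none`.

none

Vacating (0,0). Empty cells in order:
  (2,0): 1/3 same-type → still unsatisfied.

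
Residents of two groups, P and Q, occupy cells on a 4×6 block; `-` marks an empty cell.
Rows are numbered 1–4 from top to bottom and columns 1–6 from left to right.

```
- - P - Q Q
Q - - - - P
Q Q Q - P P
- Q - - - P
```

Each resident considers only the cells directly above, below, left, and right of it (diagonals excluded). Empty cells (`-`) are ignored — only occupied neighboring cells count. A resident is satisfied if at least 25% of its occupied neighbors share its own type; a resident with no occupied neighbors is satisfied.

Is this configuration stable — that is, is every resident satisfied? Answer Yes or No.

Yes

(1,3)P 0/0 satisfied
(1,5)Q 1/1 satisfied
(1,6)Q 1/2 satisfied
(2,1)Q 1/1 satisfied
(2,6)P 1/2 satisfied
(3,1)Q 2/2 satisfied
(3,2)Q 3/3 satisfied
(3,3)Q 1/1 satisfied
(3,5)P 1/1 satisfied
(3,6)P 3/3 satisfied
(4,2)Q 1/1 satisfied
(4,6)P 1/1 satisfied
All meet the threshold, so the configuration is stable.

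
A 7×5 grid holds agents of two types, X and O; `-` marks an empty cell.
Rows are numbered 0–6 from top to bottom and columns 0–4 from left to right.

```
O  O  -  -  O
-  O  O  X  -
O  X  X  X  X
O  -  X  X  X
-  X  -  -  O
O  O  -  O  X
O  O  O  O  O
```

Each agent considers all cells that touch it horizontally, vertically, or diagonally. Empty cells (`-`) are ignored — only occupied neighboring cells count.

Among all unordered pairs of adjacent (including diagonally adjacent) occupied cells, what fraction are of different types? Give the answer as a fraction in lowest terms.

9/28

Scan each occupied cell's neighbors to the right and below (and the two forward diagonals) so each pair is counted once.
From row 0: 1 unlike of 5 pairs (running 1/5).
From row 1: 6 unlike of 11 pairs (running 7/16).
From row 2: 2 unlike of 14 pairs (running 9/30).
From row 3: 3 unlike of 6 pairs (running 12/36).
From row 4: 3 unlike of 4 pairs (running 15/40).
From row 5: 3 unlike of 12 pairs (running 18/52).
From row 6: 0 unlike of 4 pairs (running 18/56).
Total adjacent occupied pairs: 56; unlike-type pairs: 18.
18/56 reduces to 9/28.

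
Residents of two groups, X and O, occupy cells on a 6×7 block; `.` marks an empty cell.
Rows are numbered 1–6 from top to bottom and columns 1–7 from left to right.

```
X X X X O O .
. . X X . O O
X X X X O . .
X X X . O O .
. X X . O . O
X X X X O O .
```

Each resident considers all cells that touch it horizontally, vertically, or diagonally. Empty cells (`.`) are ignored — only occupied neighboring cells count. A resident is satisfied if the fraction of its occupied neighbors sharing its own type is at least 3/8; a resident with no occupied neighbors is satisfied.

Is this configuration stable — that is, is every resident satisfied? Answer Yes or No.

Row 1: (1,1)X 1/1 ✓ · (1,2)X 3/3 ✓ · (1,3)X 4/4 ✓ · (1,4)X 3/4 ✓ · (1,5)O 2/4 ✓ · (1,6)O 3/3 ✓
Row 2: (2,3)X 7/7 ✓ · (2,4)X 5/7 ✓ · (2,6)O 4/4 ✓ · (2,7)O 2/2 ✓
Row 3: (3,1)X 3/3 ✓ · (3,2)X 6/6 ✓ · (3,3)X 6/6 ✓ · (3,4)X 4/6 ✓ · (3,5)O 3/5 ✓
Row 4: (4,1)X 4/4 ✓ · (4,2)X 7/7 ✓ · (4,3)X 6/6 ✓ · (4,5)O 3/4 ✓ · (4,6)O 4/4 ✓
Row 5: (5,2)X 7/7 ✓ · (5,3)X 6/6 ✓ · (5,5)O 4/5 ✓ · (5,7)O 2/2 ✓
Row 6: (6,1)X 2/2 ✓ · (6,2)X 4/4 ✓ · (6,3)X 4/4 ✓ · (6,4)X 2/4 ✓ · (6,5)O 2/3 ✓ · (6,6)O 3/3 ✓
All meet the threshold, so the configuration is stable.

Yes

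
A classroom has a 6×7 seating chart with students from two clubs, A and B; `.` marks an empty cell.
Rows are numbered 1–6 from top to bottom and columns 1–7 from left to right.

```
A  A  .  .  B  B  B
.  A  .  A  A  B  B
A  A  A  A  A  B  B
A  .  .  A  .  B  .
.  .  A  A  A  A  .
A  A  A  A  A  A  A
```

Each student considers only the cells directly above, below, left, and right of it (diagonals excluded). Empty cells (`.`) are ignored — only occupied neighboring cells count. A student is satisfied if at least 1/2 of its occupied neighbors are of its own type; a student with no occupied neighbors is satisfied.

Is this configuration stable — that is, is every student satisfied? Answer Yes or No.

Yes

(1,1)A 1/1 satisfied
(1,2)A 2/2 satisfied
(1,5)B 1/2 satisfied
(1,6)B 3/3 satisfied
(1,7)B 2/2 satisfied
(2,2)A 2/2 satisfied
(2,4)A 2/2 satisfied
(2,5)A 2/4 satisfied
(2,6)B 3/4 satisfied
(2,7)B 3/3 satisfied
(3,1)A 2/2 satisfied
(3,2)A 3/3 satisfied
(3,3)A 2/2 satisfied
(3,4)A 4/4 satisfied
(3,5)A 2/3 satisfied
(3,6)B 3/4 satisfied
(3,7)B 2/2 satisfied
(4,1)A 1/1 satisfied
(4,4)A 2/2 satisfied
(4,6)B 1/2 satisfied
(5,3)A 2/2 satisfied
(5,4)A 4/4 satisfied
(5,5)A 3/3 satisfied
(5,6)A 2/3 satisfied
(6,1)A 1/1 satisfied
(6,2)A 2/2 satisfied
(6,3)A 3/3 satisfied
(6,4)A 3/3 satisfied
(6,5)A 3/3 satisfied
(6,6)A 3/3 satisfied
(6,7)A 1/1 satisfied
All meet the threshold, so the configuration is stable.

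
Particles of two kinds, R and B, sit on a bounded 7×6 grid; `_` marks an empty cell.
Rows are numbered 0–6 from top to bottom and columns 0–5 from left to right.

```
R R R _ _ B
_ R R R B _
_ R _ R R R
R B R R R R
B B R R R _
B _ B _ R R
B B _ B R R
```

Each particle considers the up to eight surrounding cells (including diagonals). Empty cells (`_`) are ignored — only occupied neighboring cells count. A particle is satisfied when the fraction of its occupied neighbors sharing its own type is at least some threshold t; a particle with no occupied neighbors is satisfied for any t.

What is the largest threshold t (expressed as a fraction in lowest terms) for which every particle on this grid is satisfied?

1/5

Row 0: (0,0)R 2/2 · (0,1)R 4/4 · (0,2)R 4/4 · (0,5)B 1/1
Row 1: (1,1)R 5/5 · (1,2)R 6/6 · (1,3)R 4/5 · (1,4)B 1/5
Row 2: (2,1)R 4/5 · (2,3)R 6/7 · (2,4)R 6/7 · (2,5)R 3/4
Row 3: (3,0)R 1/4 · (3,1)B 2/6 · (3,2)R 5/7 · (3,3)R 7/7 · (3,4)R 7/7 · (3,5)R 4/4
Row 4: (4,0)B 3/4 · (4,1)B 4/7 · (4,2)R 3/6 · (4,3)R 6/7 · (4,4)R 6/6
Row 5: (5,0)B 4/4 · (5,2)B 3/5 · (5,4)R 5/6 · (5,5)R 4/4
Row 6: (6,0)B 2/2 · (6,1)B 3/3 · (6,3)B 1/3 · (6,4)R 3/4 · (6,5)R 3/3
The smallest same-type fraction is 1/5 at (1,4), which reduces to 1/5. Any threshold above that leaves this particle unsatisfied.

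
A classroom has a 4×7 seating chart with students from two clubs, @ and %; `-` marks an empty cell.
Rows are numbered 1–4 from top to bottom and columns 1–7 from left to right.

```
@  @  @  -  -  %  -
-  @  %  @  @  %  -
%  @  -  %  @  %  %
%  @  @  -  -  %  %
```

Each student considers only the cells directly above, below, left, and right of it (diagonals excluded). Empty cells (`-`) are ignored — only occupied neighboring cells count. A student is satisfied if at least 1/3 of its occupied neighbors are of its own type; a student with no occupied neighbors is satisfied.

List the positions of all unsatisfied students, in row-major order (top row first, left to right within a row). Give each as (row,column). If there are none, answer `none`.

(1,1)@ 1/1 ok
(1,2)@ 3/3 ok
(1,3)@ 1/2 ok
(1,6)% 1/1 ok
(2,2)@ 2/3 ok
(2,3)% 0/3 unhappy
(2,4)@ 1/3 ok
(2,5)@ 2/3 ok
(2,6)% 2/3 ok
(3,1)% 1/2 ok
(3,2)@ 2/3 ok
(3,4)% 0/2 unhappy
(3,5)@ 1/3 ok
(3,6)% 3/4 ok
(3,7)% 2/2 ok
(4,1)% 1/2 ok
(4,2)@ 2/3 ok
(4,3)@ 1/1 ok
(4,6)% 2/2 ok
(4,7)% 2/2 ok

(2,3), (3,4)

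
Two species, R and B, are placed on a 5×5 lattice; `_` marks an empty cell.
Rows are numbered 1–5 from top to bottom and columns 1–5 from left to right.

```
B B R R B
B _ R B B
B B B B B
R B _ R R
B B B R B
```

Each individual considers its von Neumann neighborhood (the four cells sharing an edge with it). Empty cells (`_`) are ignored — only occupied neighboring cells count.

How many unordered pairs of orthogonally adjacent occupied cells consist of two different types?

13

Scan each occupied cell's neighbors to the right and below so each pair is counted once.
Row 1: B(1,1)–B(1,2)= B(1,1)–B(2,1)= B(1,2)–R(1,3)≠ R(1,3)–R(1,4)= R(1,3)–R(2,3)= R(1,4)–B(1,5)≠ R(1,4)–B(2,4)≠ B(1,5)–B(2,5)=  → 3/8 unlike.
Row 2: B(2,1)–B(3,1)= R(2,3)–B(2,4)≠ R(2,3)–B(3,3)≠ B(2,4)–B(2,5)= B(2,4)–B(3,4)= B(2,5)–B(3,5)=  → 2/6 unlike.
Row 3: B(3,1)–B(3,2)= B(3,1)–R(4,1)≠ B(3,2)–B(3,3)= B(3,2)–B(4,2)= B(3,3)–B(3,4)= B(3,4)–B(3,5)= B(3,4)–R(4,4)≠ B(3,5)–R(4,5)≠  → 3/8 unlike.
Row 4: R(4,1)–B(4,2)≠ R(4,1)–B(5,1)≠ B(4,2)–B(5,2)= R(4,4)–R(4,5)= R(4,4)–R(5,4)= R(4,5)–B(5,5)≠  → 3/6 unlike.
Row 5: B(5,1)–B(5,2)= B(5,2)–B(5,3)= B(5,3)–R(5,4)≠ R(5,4)–B(5,5)≠  → 2/4 unlike.
Total adjacent occupied pairs: 32; unlike-type pairs: 13.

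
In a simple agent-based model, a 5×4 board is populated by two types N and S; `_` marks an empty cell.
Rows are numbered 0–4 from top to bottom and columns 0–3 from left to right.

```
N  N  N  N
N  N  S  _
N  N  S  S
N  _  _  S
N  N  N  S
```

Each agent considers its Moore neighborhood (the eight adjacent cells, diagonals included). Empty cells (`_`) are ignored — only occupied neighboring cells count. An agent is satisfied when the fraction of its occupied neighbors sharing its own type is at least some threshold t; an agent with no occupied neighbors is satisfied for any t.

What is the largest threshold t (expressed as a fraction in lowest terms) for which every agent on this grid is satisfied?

2/7

Row 0: (0,0)N 3/3 · (0,1)N 4/5 · (0,2)N 3/4 · (0,3)N 1/2
Row 1: (1,0)N 5/5 · (1,1)N 6/8 · (1,2)S 2/7
Row 2: (2,0)N 4/4 · (2,1)N 4/6 · (2,2)S 3/5 · (2,3)S 3/3
Row 3: (3,0)N 4/4 · (3,3)S 3/4
Row 4: (4,0)N 2/2 · (4,1)N 3/3 · (4,2)N 1/3 · (4,3)S 1/2
The smallest same-type fraction is 2/7 at (1,2), which reduces to 2/7. Any threshold above that leaves this agent unsatisfied.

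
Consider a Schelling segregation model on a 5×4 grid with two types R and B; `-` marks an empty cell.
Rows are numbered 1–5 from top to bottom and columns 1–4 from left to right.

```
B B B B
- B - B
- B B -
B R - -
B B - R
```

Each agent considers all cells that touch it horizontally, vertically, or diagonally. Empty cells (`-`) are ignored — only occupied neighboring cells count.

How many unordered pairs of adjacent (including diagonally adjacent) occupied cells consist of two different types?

5

Scan each occupied cell's neighbors to the right and below (and the two forward diagonals) so each pair is counted once.
Row 1: B(1,1)–B(1,2)= B(1,1)–B(2,2)= B(1,2)–B(1,3)= B(1,2)–B(2,2)= B(1,3)–B(1,4)= B(1,3)–B(2,4)= B(1,3)–B(2,2)= B(1,4)–B(2,4)=  → 0/8 unlike.
Row 2: B(2,2)–B(3,2)= B(2,2)–B(3,3)= B(2,4)–B(3,3)=  → 0/3 unlike.
Row 3: B(3,2)–B(3,3)= B(3,2)–R(4,2)≠ B(3,2)–B(4,1)= B(3,3)–R(4,2)≠  → 2/4 unlike.
Row 4: B(4,1)–R(4,2)≠ B(4,1)–B(5,1)= B(4,1)–B(5,2)= R(4,2)–B(5,2)≠ R(4,2)–B(5,1)≠  → 3/5 unlike.
Row 5: B(5,1)–B(5,2)=  → 0/1 unlike.
Total adjacent occupied pairs: 21; unlike-type pairs: 5.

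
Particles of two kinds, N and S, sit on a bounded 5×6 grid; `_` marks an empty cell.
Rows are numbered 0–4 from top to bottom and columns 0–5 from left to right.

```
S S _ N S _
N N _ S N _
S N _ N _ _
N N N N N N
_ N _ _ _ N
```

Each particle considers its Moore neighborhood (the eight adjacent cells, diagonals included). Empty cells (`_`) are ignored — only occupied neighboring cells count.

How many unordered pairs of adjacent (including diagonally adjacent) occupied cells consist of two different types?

Scan each occupied cell's neighbors to the right and below (and the two forward diagonals) so each pair is counted once.
Row 0: S(0,0)–S(0,1)= S(0,0)–N(1,0)≠ S(0,0)–N(1,1)≠ S(0,1)–N(1,1)≠ S(0,1)–N(1,0)≠ N(0,3)–S(0,4)≠ N(0,3)–S(1,3)≠ N(0,3)–N(1,4)= S(0,4)–N(1,4)≠ S(0,4)–S(1,3)=  → 7/10 unlike.
Row 1: N(1,0)–N(1,1)= N(1,0)–S(2,0)≠ N(1,0)–N(2,1)= N(1,1)–N(2,1)= N(1,1)–S(2,0)≠ S(1,3)–N(1,4)≠ S(1,3)–N(2,3)≠ N(1,4)–N(2,3)=  → 4/8 unlike.
Row 2: S(2,0)–N(2,1)≠ S(2,0)–N(3,0)≠ S(2,0)–N(3,1)≠ N(2,1)–N(3,1)= N(2,1)–N(3,2)= N(2,1)–N(3,0)= N(2,3)–N(3,3)= N(2,3)–N(3,4)= N(2,3)–N(3,2)=  → 3/9 unlike.
Row 3: N(3,0)–N(3,1)= N(3,0)–N(4,1)= N(3,1)–N(3,2)= N(3,1)–N(4,1)= N(3,2)–N(3,3)= N(3,2)–N(4,1)= N(3,3)–N(3,4)= N(3,4)–N(3,5)= N(3,4)–N(4,5)= N(3,5)–N(4,5)=  → 0/10 unlike.
Total adjacent occupied pairs: 37; unlike-type pairs: 14.

14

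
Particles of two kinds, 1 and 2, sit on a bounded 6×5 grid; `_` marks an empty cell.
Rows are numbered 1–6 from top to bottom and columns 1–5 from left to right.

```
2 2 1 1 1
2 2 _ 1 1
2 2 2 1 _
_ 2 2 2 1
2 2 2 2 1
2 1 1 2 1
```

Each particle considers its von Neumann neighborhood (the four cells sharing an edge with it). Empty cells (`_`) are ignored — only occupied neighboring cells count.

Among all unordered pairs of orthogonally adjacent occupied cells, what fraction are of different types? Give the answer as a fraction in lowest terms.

10/39

Scan each occupied cell's neighbors to the right and below so each pair is counted once.
From row 1: 1 unlike of 8 pairs (running 1/8).
From row 2: 0 unlike of 5 pairs (running 1/13).
From row 3: 2 unlike of 6 pairs (running 3/19).
From row 4: 1 unlike of 7 pairs (running 4/26).
From row 5: 3 unlike of 9 pairs (running 7/35).
From row 6: 3 unlike of 4 pairs (running 10/39).
Total adjacent occupied pairs: 39; unlike-type pairs: 10.
10/39 is already in lowest terms.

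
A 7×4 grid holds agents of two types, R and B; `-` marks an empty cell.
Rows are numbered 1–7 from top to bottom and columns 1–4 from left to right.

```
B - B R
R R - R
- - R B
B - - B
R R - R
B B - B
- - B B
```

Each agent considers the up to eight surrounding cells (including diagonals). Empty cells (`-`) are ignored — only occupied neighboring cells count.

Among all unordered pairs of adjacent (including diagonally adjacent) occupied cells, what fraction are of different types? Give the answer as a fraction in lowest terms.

16/27

Scan each occupied cell's neighbors to the right and below (and the two forward diagonals) so each pair is counted once.
Row 1: B(1,1)–R(2,1)≠ B(1,1)–R(2,2)≠ B(1,3)–R(1,4)≠ B(1,3)–R(2,4)≠ B(1,3)–R(2,2)≠ R(1,4)–R(2,4)=  → 5/6 unlike.
Row 2: R(2,1)–R(2,2)= R(2,2)–R(3,3)= R(2,4)–B(3,4)≠ R(2,4)–R(3,3)=  → 1/4 unlike.
Row 3: R(3,3)–B(3,4)≠ R(3,3)–B(4,4)≠ B(3,4)–B(4,4)=  → 2/3 unlike.
Row 4: B(4,1)–R(5,1)≠ B(4,1)–R(5,2)≠ B(4,4)–R(5,4)≠  → 3/3 unlike.
Row 5: R(5,1)–R(5,2)= R(5,1)–B(6,1)≠ R(5,1)–B(6,2)≠ R(5,2)–B(6,2)≠ R(5,2)–B(6,1)≠ R(5,4)–B(6,4)≠  → 5/6 unlike.
Row 6: B(6,1)–B(6,2)= B(6,2)–B(7,3)= B(6,4)–B(7,4)= B(6,4)–B(7,3)=  → 0/4 unlike.
Row 7: B(7,3)–B(7,4)=  → 0/1 unlike.
Total adjacent occupied pairs: 27; unlike-type pairs: 16.
16/27 is already in lowest terms.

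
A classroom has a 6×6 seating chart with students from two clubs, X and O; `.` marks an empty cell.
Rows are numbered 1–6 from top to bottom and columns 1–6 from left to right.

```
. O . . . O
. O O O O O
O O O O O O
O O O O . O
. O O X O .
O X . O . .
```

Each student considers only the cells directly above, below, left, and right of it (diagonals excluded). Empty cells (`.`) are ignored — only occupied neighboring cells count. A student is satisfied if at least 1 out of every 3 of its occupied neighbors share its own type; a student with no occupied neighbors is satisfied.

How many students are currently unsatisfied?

Row 1: (1,2)O 1/1 satisfied · (1,6)O 1/1 satisfied
Row 2: (2,2)O 3/3 satisfied · (2,3)O 3/3 satisfied · (2,4)O 3/3 satisfied · (2,5)O 3/3 satisfied · (2,6)O 3/3 satisfied
Row 3: (3,1)O 2/2 satisfied · (3,2)O 4/4 satisfied · (3,3)O 4/4 satisfied · (3,4)O 4/4 satisfied · (3,5)O 3/3 satisfied · (3,6)O 3/3 satisfied
Row 4: (4,1)O 2/2 satisfied · (4,2)O 4/4 satisfied · (4,3)O 4/4 satisfied · (4,4)O 2/3 satisfied · (4,6)O 1/1 satisfied
Row 5: (5,2)O 2/3 satisfied · (5,3)O 2/3 satisfied · (5,4)X 0/4 not · (5,5)O 0/1 not
Row 6: (6,1)O 0/1 not · (6,2)X 0/2 not · (6,4)O 0/1 not
Unsatisfied: (5,4), (5,5), (6,1), (6,2), (6,4) — 5 in total.

5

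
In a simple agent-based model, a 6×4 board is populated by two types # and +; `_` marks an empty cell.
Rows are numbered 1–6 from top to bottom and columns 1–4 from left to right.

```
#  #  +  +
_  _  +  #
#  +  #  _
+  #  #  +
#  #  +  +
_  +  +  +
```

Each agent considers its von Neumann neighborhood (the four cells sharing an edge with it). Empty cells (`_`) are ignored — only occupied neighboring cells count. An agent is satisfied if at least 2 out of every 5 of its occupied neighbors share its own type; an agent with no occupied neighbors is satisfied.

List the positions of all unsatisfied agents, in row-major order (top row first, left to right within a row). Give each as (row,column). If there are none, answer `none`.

(2,3), (2,4), (3,1), (3,2), (3,3), (4,1)

(1,1)# 1/1 ok
(1,2)# 1/2 ok
(1,3)+ 2/3 ok
(1,4)+ 1/2 ok
(2,3)+ 1/3 unhappy
(2,4)# 0/2 unhappy
(3,1)# 0/2 unhappy
(3,2)+ 0/3 unhappy
(3,3)# 1/3 unhappy
(4,1)+ 0/3 unhappy
(4,2)# 2/4 ok
(4,3)# 2/4 ok
(4,4)+ 1/2 ok
(5,1)# 1/2 ok
(5,2)# 2/4 ok
(5,3)+ 2/4 ok
(5,4)+ 3/3 ok
(6,2)+ 1/2 ok
(6,3)+ 3/3 ok
(6,4)+ 2/2 ok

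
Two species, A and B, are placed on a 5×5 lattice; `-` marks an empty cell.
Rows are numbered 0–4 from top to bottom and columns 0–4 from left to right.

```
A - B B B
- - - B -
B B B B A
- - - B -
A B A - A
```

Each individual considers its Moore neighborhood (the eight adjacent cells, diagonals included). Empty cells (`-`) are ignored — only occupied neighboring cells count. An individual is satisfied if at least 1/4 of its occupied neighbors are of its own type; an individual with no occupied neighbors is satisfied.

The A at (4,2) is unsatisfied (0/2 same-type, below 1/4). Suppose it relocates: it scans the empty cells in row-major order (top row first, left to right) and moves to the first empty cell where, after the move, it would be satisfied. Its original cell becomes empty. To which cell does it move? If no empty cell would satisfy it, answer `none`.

(0,1)

Vacating (4,2). Empty cells in order:
  (0,1): 1/2 same-type → satisfied — stop here.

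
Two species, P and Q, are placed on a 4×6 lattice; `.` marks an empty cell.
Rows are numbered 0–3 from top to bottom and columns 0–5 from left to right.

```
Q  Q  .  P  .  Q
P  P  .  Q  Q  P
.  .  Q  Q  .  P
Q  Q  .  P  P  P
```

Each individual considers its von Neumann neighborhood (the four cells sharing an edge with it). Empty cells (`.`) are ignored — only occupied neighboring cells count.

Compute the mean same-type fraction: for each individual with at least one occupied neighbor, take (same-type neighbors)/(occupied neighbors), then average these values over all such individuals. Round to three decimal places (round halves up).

Row 0: (0,0)Q 1/2 · (0,1)Q 1/2 · (0,3)P 0/1 · (0,5)Q 0/1
Row 1: (1,0)P 1/2 · (1,1)P 1/2 · (1,3)Q 2/3 · (1,4)Q 1/2 · (1,5)P 1/3
Row 2: (2,2)Q 1/1 · (2,3)Q 2/3 · (2,5)P 2/2
Row 3: (3,0)Q 1/1 · (3,1)Q 1/1 · (3,3)P 1/2 · (3,4)P 2/2 · (3,5)P 2/2
Sum over 17 individuals: 1/2 + 1/2 + 0/1 + 0/1 + 1/2 + 1/2 + 2/3 + 1/2 + 1/3 + 1/1 + 2/3 + 2/2 + 1/1 + 1/1 + 1/2 + 2/2 + 2/2 = 32/3; mean = 32/3 ÷ 17 = 32/51 = 0.627450… → 0.627.

0.627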